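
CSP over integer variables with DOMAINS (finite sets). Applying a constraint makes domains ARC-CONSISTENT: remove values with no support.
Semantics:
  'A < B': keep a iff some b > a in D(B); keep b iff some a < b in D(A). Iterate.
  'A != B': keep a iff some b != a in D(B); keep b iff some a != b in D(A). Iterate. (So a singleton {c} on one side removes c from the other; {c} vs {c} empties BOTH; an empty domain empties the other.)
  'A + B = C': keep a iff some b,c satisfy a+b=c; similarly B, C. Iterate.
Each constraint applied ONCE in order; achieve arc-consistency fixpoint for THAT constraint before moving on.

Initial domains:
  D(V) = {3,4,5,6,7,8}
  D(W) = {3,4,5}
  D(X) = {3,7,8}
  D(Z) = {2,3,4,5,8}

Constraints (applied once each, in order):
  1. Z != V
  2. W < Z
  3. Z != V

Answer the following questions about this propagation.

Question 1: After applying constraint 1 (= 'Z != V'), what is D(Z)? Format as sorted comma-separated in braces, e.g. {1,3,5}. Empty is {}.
Answer: {2,3,4,5,8}

Derivation:
Constraint 1 (Z != V) on D(Z)={2,3,4,5,8} D(V)={3,4,5,6,7,8}: no change
So after constraint 1: D(Z) = {2,3,4,5,8}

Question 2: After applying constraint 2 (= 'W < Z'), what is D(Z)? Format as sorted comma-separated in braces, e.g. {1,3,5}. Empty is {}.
Constraint 1 (Z != V) on D(Z)={2,3,4,5,8} D(V)={3,4,5,6,7,8}: no change
Constraint 2 (W < Z) on D(W)={3,4,5} D(Z)={2,3,4,5,8}: Z {2,3,4,5,8}->{4,5,8}
So after constraint 2: D(Z) = {4,5,8}

Answer: {4,5,8}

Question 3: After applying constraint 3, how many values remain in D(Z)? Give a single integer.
Constraint 1 (Z != V) on D(Z)={2,3,4,5,8} D(V)={3,4,5,6,7,8}: no change
Constraint 2 (W < Z) on D(W)={3,4,5} D(Z)={2,3,4,5,8}: Z {2,3,4,5,8}->{4,5,8}
Constraint 3 (Z != V) on D(Z)={4,5,8} D(V)={3,4,5,6,7,8}: no change
So after constraint 3: D(Z)={4,5,8}, size = 3

Answer: 3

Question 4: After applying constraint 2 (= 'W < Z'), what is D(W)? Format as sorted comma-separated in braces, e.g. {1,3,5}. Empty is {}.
Constraint 1 (Z != V) on D(Z)={2,3,4,5,8} D(V)={3,4,5,6,7,8}: no change
Constraint 2 (W < Z) on D(W)={3,4,5} D(Z)={2,3,4,5,8}: Z {2,3,4,5,8}->{4,5,8}
So after constraint 2: D(W) = {3,4,5}

Answer: {3,4,5}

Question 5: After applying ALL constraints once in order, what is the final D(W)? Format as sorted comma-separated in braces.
Answer: {3,4,5}

Derivation:
Constraint 1 (Z != V) on D(Z)={2,3,4,5,8} D(V)={3,4,5,6,7,8}: no change
Constraint 2 (W < Z) on D(W)={3,4,5} D(Z)={2,3,4,5,8}: Z {2,3,4,5,8}->{4,5,8}
Constraint 3 (Z != V) on D(Z)={4,5,8} D(V)={3,4,5,6,7,8}: no change
So after all 3 constraints: D(W) = {3,4,5}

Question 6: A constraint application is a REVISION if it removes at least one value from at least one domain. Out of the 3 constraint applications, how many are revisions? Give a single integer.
Constraint 1 (Z != V) on D(Z)={2,3,4,5,8} D(V)={3,4,5,6,7,8}: no change => not a revision
Constraint 2 (W < Z) on D(W)={3,4,5} D(Z)={2,3,4,5,8}: Z {2,3,4,5,8}->{4,5,8} => REVISION
Constraint 3 (Z != V) on D(Z)={4,5,8} D(V)={3,4,5,6,7,8}: no change => not a revision
Total revisions = 1

Answer: 1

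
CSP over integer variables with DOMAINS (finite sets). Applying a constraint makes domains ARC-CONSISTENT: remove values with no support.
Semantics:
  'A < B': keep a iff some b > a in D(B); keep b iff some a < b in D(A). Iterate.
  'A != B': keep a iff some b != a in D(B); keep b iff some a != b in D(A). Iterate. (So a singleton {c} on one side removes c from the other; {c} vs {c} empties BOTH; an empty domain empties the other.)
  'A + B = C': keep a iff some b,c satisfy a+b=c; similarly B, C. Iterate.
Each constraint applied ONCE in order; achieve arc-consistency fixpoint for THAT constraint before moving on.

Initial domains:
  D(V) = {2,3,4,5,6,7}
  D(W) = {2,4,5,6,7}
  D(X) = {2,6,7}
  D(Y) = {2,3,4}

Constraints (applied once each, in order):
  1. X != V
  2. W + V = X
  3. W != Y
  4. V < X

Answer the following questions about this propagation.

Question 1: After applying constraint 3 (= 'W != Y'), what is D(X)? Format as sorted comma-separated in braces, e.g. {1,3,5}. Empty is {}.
Constraint 1 (X != V) on D(X)={2,6,7} D(V)={2,3,4,5,6,7}: no change
Constraint 2 (W + V = X) on D(W)={2,4,5,6,7} D(V)={2,3,4,5,6,7} D(X)={2,6,7}: W {2,4,5,6,7}->{2,4,5}; V {2,3,4,5,6,7}->{2,3,4,5}; X {2,6,7}->{6,7}
Constraint 3 (W != Y) on D(W)={2,4,5} D(Y)={2,3,4}: no change
So after constraint 3: D(X) = {6,7}

Answer: {6,7}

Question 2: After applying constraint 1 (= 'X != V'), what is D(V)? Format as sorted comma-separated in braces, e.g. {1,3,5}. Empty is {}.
Constraint 1 (X != V) on D(X)={2,6,7} D(V)={2,3,4,5,6,7}: no change
So after constraint 1: D(V) = {2,3,4,5,6,7}

Answer: {2,3,4,5,6,7}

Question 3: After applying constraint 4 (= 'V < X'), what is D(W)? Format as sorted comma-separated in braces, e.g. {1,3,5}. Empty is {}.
Answer: {2,4,5}

Derivation:
Constraint 1 (X != V) on D(X)={2,6,7} D(V)={2,3,4,5,6,7}: no change
Constraint 2 (W + V = X) on D(W)={2,4,5,6,7} D(V)={2,3,4,5,6,7} D(X)={2,6,7}: W {2,4,5,6,7}->{2,4,5}; V {2,3,4,5,6,7}->{2,3,4,5}; X {2,6,7}->{6,7}
Constraint 3 (W != Y) on D(W)={2,4,5} D(Y)={2,3,4}: no change
Constraint 4 (V < X) on D(V)={2,3,4,5} D(X)={6,7}: no change
So after constraint 4: D(W) = {2,4,5}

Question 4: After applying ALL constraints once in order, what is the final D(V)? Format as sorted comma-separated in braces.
Constraint 1 (X != V) on D(X)={2,6,7} D(V)={2,3,4,5,6,7}: no change
Constraint 2 (W + V = X) on D(W)={2,4,5,6,7} D(V)={2,3,4,5,6,7} D(X)={2,6,7}: W {2,4,5,6,7}->{2,4,5}; V {2,3,4,5,6,7}->{2,3,4,5}; X {2,6,7}->{6,7}
Constraint 3 (W != Y) on D(W)={2,4,5} D(Y)={2,3,4}: no change
Constraint 4 (V < X) on D(V)={2,3,4,5} D(X)={6,7}: no change
So after all 4 constraints: D(V) = {2,3,4,5}

Answer: {2,3,4,5}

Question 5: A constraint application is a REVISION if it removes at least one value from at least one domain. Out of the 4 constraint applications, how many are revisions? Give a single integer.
Answer: 1

Derivation:
Constraint 1 (X != V) on D(X)={2,6,7} D(V)={2,3,4,5,6,7}: no change => not a revision
Constraint 2 (W + V = X) on D(W)={2,4,5,6,7} D(V)={2,3,4,5,6,7} D(X)={2,6,7}: W {2,4,5,6,7}->{2,4,5}; V {2,3,4,5,6,7}->{2,3,4,5}; X {2,6,7}->{6,7} => REVISION
Constraint 3 (W != Y) on D(W)={2,4,5} D(Y)={2,3,4}: no change => not a revision
Constraint 4 (V < X) on D(V)={2,3,4,5} D(X)={6,7}: no change => not a revision
Total revisions = 1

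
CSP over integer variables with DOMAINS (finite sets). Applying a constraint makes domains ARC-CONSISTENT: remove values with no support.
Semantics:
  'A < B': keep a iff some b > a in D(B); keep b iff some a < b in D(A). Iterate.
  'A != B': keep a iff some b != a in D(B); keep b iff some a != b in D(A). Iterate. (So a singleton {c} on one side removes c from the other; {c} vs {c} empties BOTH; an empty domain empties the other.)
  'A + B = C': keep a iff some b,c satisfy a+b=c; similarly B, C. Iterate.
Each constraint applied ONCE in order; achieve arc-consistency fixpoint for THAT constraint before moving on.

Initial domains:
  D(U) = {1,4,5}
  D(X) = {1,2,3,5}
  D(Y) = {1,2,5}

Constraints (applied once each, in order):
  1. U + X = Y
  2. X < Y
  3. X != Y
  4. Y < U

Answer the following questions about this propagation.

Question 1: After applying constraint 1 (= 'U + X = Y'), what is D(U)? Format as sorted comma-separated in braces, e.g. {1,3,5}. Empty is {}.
Answer: {1,4}

Derivation:
Constraint 1 (U + X = Y) on D(U)={1,4,5} D(X)={1,2,3,5} D(Y)={1,2,5}: U {1,4,5}->{1,4}; X {1,2,3,5}->{1}; Y {1,2,5}->{2,5}
So after constraint 1: D(U) = {1,4}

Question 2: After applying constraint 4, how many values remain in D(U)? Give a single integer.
Answer: 1

Derivation:
Constraint 1 (U + X = Y) on D(U)={1,4,5} D(X)={1,2,3,5} D(Y)={1,2,5}: U {1,4,5}->{1,4}; X {1,2,3,5}->{1}; Y {1,2,5}->{2,5}
Constraint 2 (X < Y) on D(X)={1} D(Y)={2,5}: no change
Constraint 3 (X != Y) on D(X)={1} D(Y)={2,5}: no change
Constraint 4 (Y < U) on D(Y)={2,5} D(U)={1,4}: Y {2,5}->{2}; U {1,4}->{4}
So after constraint 4: D(U)={4}, size = 1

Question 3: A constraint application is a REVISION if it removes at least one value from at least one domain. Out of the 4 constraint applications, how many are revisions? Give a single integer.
Answer: 2

Derivation:
Constraint 1 (U + X = Y) on D(U)={1,4,5} D(X)={1,2,3,5} D(Y)={1,2,5}: U {1,4,5}->{1,4}; X {1,2,3,5}->{1}; Y {1,2,5}->{2,5} => REVISION
Constraint 2 (X < Y) on D(X)={1} D(Y)={2,5}: no change => not a revision
Constraint 3 (X != Y) on D(X)={1} D(Y)={2,5}: no change => not a revision
Constraint 4 (Y < U) on D(Y)={2,5} D(U)={1,4}: Y {2,5}->{2}; U {1,4}->{4} => REVISION
Total revisions = 2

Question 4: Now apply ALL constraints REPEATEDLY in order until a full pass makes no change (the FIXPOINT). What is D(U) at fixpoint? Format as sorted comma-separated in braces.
pass 0 (initial): D(U)={1,4,5}
pass 1: U {1,4,5}->{4}; X {1,2,3,5}->{1}; Y {1,2,5}->{2}
pass 2: U {4}->{}; X {1}->{}; Y {2}->{}
pass 3: no change
Fixpoint after 3 passes: D(U) = {}

Answer: {}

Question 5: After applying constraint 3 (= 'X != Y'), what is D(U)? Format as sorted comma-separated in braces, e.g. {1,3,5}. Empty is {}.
Answer: {1,4}

Derivation:
Constraint 1 (U + X = Y) on D(U)={1,4,5} D(X)={1,2,3,5} D(Y)={1,2,5}: U {1,4,5}->{1,4}; X {1,2,3,5}->{1}; Y {1,2,5}->{2,5}
Constraint 2 (X < Y) on D(X)={1} D(Y)={2,5}: no change
Constraint 3 (X != Y) on D(X)={1} D(Y)={2,5}: no change
So after constraint 3: D(U) = {1,4}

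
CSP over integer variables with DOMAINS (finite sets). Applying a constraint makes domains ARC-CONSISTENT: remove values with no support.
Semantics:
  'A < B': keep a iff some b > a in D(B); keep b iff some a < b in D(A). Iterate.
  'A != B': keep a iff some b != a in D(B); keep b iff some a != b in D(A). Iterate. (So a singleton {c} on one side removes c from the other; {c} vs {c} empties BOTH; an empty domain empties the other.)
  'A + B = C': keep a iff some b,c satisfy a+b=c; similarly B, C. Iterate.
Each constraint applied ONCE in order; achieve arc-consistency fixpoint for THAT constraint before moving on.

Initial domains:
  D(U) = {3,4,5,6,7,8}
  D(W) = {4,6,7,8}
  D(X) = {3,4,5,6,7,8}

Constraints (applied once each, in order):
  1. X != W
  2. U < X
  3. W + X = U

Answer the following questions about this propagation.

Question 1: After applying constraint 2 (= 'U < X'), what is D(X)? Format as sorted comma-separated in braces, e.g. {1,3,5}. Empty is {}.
Constraint 1 (X != W) on D(X)={3,4,5,6,7,8} D(W)={4,6,7,8}: no change
Constraint 2 (U < X) on D(U)={3,4,5,6,7,8} D(X)={3,4,5,6,7,8}: U {3,4,5,6,7,8}->{3,4,5,6,7}; X {3,4,5,6,7,8}->{4,5,6,7,8}
So after constraint 2: D(X) = {4,5,6,7,8}

Answer: {4,5,6,7,8}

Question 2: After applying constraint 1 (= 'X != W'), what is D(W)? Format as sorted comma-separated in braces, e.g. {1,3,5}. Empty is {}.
Constraint 1 (X != W) on D(X)={3,4,5,6,7,8} D(W)={4,6,7,8}: no change
So after constraint 1: D(W) = {4,6,7,8}

Answer: {4,6,7,8}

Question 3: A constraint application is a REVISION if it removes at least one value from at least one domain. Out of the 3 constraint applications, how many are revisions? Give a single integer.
Constraint 1 (X != W) on D(X)={3,4,5,6,7,8} D(W)={4,6,7,8}: no change => not a revision
Constraint 2 (U < X) on D(U)={3,4,5,6,7,8} D(X)={3,4,5,6,7,8}: U {3,4,5,6,7,8}->{3,4,5,6,7}; X {3,4,5,6,7,8}->{4,5,6,7,8} => REVISION
Constraint 3 (W + X = U) on D(W)={4,6,7,8} D(X)={4,5,6,7,8} D(U)={3,4,5,6,7}: W {4,6,7,8}->{}; X {4,5,6,7,8}->{}; U {3,4,5,6,7}->{} => REVISION
Total revisions = 2

Answer: 2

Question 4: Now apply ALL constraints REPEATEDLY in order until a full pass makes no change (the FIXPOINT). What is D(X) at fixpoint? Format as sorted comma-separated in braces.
pass 0 (initial): D(X)={3,4,5,6,7,8}
pass 1: U {3,4,5,6,7,8}->{}; W {4,6,7,8}->{}; X {3,4,5,6,7,8}->{}
pass 2: no change
Fixpoint after 2 passes: D(X) = {}

Answer: {}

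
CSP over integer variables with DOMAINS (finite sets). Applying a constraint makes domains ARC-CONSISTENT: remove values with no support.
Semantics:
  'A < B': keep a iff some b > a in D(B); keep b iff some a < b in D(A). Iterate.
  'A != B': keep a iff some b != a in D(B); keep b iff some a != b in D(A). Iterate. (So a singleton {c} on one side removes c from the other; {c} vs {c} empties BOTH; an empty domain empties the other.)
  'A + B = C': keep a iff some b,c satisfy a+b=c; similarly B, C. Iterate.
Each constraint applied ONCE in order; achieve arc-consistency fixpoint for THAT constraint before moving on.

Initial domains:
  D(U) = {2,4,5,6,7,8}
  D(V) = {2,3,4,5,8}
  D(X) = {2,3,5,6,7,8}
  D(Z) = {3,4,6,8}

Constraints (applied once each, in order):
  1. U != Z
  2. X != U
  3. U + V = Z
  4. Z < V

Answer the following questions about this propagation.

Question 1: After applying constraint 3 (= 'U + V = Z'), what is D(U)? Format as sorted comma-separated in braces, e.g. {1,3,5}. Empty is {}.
Answer: {2,4,5,6}

Derivation:
Constraint 1 (U != Z) on D(U)={2,4,5,6,7,8} D(Z)={3,4,6,8}: no change
Constraint 2 (X != U) on D(X)={2,3,5,6,7,8} D(U)={2,4,5,6,7,8}: no change
Constraint 3 (U + V = Z) on D(U)={2,4,5,6,7,8} D(V)={2,3,4,5,8} D(Z)={3,4,6,8}: U {2,4,5,6,7,8}->{2,4,5,6}; V {2,3,4,5,8}->{2,3,4}; Z {3,4,6,8}->{4,6,8}
So after constraint 3: D(U) = {2,4,5,6}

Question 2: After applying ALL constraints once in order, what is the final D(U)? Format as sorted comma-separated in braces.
Constraint 1 (U != Z) on D(U)={2,4,5,6,7,8} D(Z)={3,4,6,8}: no change
Constraint 2 (X != U) on D(X)={2,3,5,6,7,8} D(U)={2,4,5,6,7,8}: no change
Constraint 3 (U + V = Z) on D(U)={2,4,5,6,7,8} D(V)={2,3,4,5,8} D(Z)={3,4,6,8}: U {2,4,5,6,7,8}->{2,4,5,6}; V {2,3,4,5,8}->{2,3,4}; Z {3,4,6,8}->{4,6,8}
Constraint 4 (Z < V) on D(Z)={4,6,8} D(V)={2,3,4}: Z {4,6,8}->{}; V {2,3,4}->{}
So after all 4 constraints: D(U) = {2,4,5,6}

Answer: {2,4,5,6}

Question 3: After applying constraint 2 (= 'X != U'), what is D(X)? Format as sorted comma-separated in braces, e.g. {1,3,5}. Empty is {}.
Answer: {2,3,5,6,7,8}

Derivation:
Constraint 1 (U != Z) on D(U)={2,4,5,6,7,8} D(Z)={3,4,6,8}: no change
Constraint 2 (X != U) on D(X)={2,3,5,6,7,8} D(U)={2,4,5,6,7,8}: no change
So after constraint 2: D(X) = {2,3,5,6,7,8}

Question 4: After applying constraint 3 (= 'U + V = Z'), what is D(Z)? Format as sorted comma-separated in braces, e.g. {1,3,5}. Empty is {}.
Constraint 1 (U != Z) on D(U)={2,4,5,6,7,8} D(Z)={3,4,6,8}: no change
Constraint 2 (X != U) on D(X)={2,3,5,6,7,8} D(U)={2,4,5,6,7,8}: no change
Constraint 3 (U + V = Z) on D(U)={2,4,5,6,7,8} D(V)={2,3,4,5,8} D(Z)={3,4,6,8}: U {2,4,5,6,7,8}->{2,4,5,6}; V {2,3,4,5,8}->{2,3,4}; Z {3,4,6,8}->{4,6,8}
So after constraint 3: D(Z) = {4,6,8}

Answer: {4,6,8}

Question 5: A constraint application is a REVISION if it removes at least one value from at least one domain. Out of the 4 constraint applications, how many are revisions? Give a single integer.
Answer: 2

Derivation:
Constraint 1 (U != Z) on D(U)={2,4,5,6,7,8} D(Z)={3,4,6,8}: no change => not a revision
Constraint 2 (X != U) on D(X)={2,3,5,6,7,8} D(U)={2,4,5,6,7,8}: no change => not a revision
Constraint 3 (U + V = Z) on D(U)={2,4,5,6,7,8} D(V)={2,3,4,5,8} D(Z)={3,4,6,8}: U {2,4,5,6,7,8}->{2,4,5,6}; V {2,3,4,5,8}->{2,3,4}; Z {3,4,6,8}->{4,6,8} => REVISION
Constraint 4 (Z < V) on D(Z)={4,6,8} D(V)={2,3,4}: Z {4,6,8}->{}; V {2,3,4}->{} => REVISION
Total revisions = 2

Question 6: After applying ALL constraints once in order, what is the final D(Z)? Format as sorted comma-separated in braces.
Constraint 1 (U != Z) on D(U)={2,4,5,6,7,8} D(Z)={3,4,6,8}: no change
Constraint 2 (X != U) on D(X)={2,3,5,6,7,8} D(U)={2,4,5,6,7,8}: no change
Constraint 3 (U + V = Z) on D(U)={2,4,5,6,7,8} D(V)={2,3,4,5,8} D(Z)={3,4,6,8}: U {2,4,5,6,7,8}->{2,4,5,6}; V {2,3,4,5,8}->{2,3,4}; Z {3,4,6,8}->{4,6,8}
Constraint 4 (Z < V) on D(Z)={4,6,8} D(V)={2,3,4}: Z {4,6,8}->{}; V {2,3,4}->{}
So after all 4 constraints: D(Z) = {}

Answer: {}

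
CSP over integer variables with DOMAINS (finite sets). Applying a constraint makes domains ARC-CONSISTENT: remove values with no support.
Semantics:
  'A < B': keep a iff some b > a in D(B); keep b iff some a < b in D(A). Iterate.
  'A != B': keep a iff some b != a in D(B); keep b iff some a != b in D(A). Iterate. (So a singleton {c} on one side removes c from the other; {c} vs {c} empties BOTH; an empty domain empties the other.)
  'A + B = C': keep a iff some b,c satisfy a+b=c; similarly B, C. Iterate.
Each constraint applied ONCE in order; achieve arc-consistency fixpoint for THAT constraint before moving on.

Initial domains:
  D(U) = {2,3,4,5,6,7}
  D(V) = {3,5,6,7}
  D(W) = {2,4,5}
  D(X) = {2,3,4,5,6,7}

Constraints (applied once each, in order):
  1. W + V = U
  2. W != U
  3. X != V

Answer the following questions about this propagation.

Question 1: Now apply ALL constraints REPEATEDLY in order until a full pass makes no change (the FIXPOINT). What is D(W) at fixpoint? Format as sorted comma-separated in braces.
pass 0 (initial): D(W)={2,4,5}
pass 1: U {2,3,4,5,6,7}->{5,7}; V {3,5,6,7}->{3,5}; W {2,4,5}->{2,4}
pass 2: no change
Fixpoint after 2 passes: D(W) = {2,4}

Answer: {2,4}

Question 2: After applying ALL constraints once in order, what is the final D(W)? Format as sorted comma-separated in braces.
Answer: {2,4}

Derivation:
Constraint 1 (W + V = U) on D(W)={2,4,5} D(V)={3,5,6,7} D(U)={2,3,4,5,6,7}: W {2,4,5}->{2,4}; V {3,5,6,7}->{3,5}; U {2,3,4,5,6,7}->{5,7}
Constraint 2 (W != U) on D(W)={2,4} D(U)={5,7}: no change
Constraint 3 (X != V) on D(X)={2,3,4,5,6,7} D(V)={3,5}: no change
So after all 3 constraints: D(W) = {2,4}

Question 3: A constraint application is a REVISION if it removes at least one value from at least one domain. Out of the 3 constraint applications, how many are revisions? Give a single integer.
Answer: 1

Derivation:
Constraint 1 (W + V = U) on D(W)={2,4,5} D(V)={3,5,6,7} D(U)={2,3,4,5,6,7}: W {2,4,5}->{2,4}; V {3,5,6,7}->{3,5}; U {2,3,4,5,6,7}->{5,7} => REVISION
Constraint 2 (W != U) on D(W)={2,4} D(U)={5,7}: no change => not a revision
Constraint 3 (X != V) on D(X)={2,3,4,5,6,7} D(V)={3,5}: no change => not a revision
Total revisions = 1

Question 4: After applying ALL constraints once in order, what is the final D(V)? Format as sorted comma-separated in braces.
Constraint 1 (W + V = U) on D(W)={2,4,5} D(V)={3,5,6,7} D(U)={2,3,4,5,6,7}: W {2,4,5}->{2,4}; V {3,5,6,7}->{3,5}; U {2,3,4,5,6,7}->{5,7}
Constraint 2 (W != U) on D(W)={2,4} D(U)={5,7}: no change
Constraint 3 (X != V) on D(X)={2,3,4,5,6,7} D(V)={3,5}: no change
So after all 3 constraints: D(V) = {3,5}

Answer: {3,5}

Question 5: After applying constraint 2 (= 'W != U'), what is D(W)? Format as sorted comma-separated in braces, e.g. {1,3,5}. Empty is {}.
Answer: {2,4}

Derivation:
Constraint 1 (W + V = U) on D(W)={2,4,5} D(V)={3,5,6,7} D(U)={2,3,4,5,6,7}: W {2,4,5}->{2,4}; V {3,5,6,7}->{3,5}; U {2,3,4,5,6,7}->{5,7}
Constraint 2 (W != U) on D(W)={2,4} D(U)={5,7}: no change
So after constraint 2: D(W) = {2,4}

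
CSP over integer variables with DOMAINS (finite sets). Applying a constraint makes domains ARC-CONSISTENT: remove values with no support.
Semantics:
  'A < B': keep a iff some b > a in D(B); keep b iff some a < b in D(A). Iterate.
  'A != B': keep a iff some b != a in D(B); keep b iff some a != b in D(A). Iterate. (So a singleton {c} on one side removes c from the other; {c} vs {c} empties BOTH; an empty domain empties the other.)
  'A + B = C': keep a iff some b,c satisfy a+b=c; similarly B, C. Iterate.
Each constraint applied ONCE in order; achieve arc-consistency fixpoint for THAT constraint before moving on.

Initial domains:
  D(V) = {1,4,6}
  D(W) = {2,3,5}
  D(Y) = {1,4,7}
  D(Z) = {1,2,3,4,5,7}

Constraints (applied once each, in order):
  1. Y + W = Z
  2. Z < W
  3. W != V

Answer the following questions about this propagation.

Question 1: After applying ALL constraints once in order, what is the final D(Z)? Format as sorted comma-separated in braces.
Constraint 1 (Y + W = Z) on D(Y)={1,4,7} D(W)={2,3,5} D(Z)={1,2,3,4,5,7}: Y {1,4,7}->{1,4}; W {2,3,5}->{2,3}; Z {1,2,3,4,5,7}->{3,4,7}
Constraint 2 (Z < W) on D(Z)={3,4,7} D(W)={2,3}: Z {3,4,7}->{}; W {2,3}->{}
Constraint 3 (W != V) on D(W)={} D(V)={1,4,6}: V {1,4,6}->{}
So after all 3 constraints: D(Z) = {}

Answer: {}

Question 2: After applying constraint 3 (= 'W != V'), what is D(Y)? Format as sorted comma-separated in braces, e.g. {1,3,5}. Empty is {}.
Answer: {1,4}

Derivation:
Constraint 1 (Y + W = Z) on D(Y)={1,4,7} D(W)={2,3,5} D(Z)={1,2,3,4,5,7}: Y {1,4,7}->{1,4}; W {2,3,5}->{2,3}; Z {1,2,3,4,5,7}->{3,4,7}
Constraint 2 (Z < W) on D(Z)={3,4,7} D(W)={2,3}: Z {3,4,7}->{}; W {2,3}->{}
Constraint 3 (W != V) on D(W)={} D(V)={1,4,6}: V {1,4,6}->{}
So after constraint 3: D(Y) = {1,4}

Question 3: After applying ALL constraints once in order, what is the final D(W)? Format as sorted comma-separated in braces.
Constraint 1 (Y + W = Z) on D(Y)={1,4,7} D(W)={2,3,5} D(Z)={1,2,3,4,5,7}: Y {1,4,7}->{1,4}; W {2,3,5}->{2,3}; Z {1,2,3,4,5,7}->{3,4,7}
Constraint 2 (Z < W) on D(Z)={3,4,7} D(W)={2,3}: Z {3,4,7}->{}; W {2,3}->{}
Constraint 3 (W != V) on D(W)={} D(V)={1,4,6}: V {1,4,6}->{}
So after all 3 constraints: D(W) = {}

Answer: {}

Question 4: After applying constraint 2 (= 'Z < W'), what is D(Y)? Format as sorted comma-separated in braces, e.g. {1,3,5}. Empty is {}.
Constraint 1 (Y + W = Z) on D(Y)={1,4,7} D(W)={2,3,5} D(Z)={1,2,3,4,5,7}: Y {1,4,7}->{1,4}; W {2,3,5}->{2,3}; Z {1,2,3,4,5,7}->{3,4,7}
Constraint 2 (Z < W) on D(Z)={3,4,7} D(W)={2,3}: Z {3,4,7}->{}; W {2,3}->{}
So after constraint 2: D(Y) = {1,4}

Answer: {1,4}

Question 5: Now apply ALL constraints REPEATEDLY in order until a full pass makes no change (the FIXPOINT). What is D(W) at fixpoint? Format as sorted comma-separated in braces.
Answer: {}

Derivation:
pass 0 (initial): D(W)={2,3,5}
pass 1: V {1,4,6}->{}; W {2,3,5}->{}; Y {1,4,7}->{1,4}; Z {1,2,3,4,5,7}->{}
pass 2: Y {1,4}->{}
pass 3: no change
Fixpoint after 3 passes: D(W) = {}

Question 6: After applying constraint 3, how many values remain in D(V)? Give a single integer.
Constraint 1 (Y + W = Z) on D(Y)={1,4,7} D(W)={2,3,5} D(Z)={1,2,3,4,5,7}: Y {1,4,7}->{1,4}; W {2,3,5}->{2,3}; Z {1,2,3,4,5,7}->{3,4,7}
Constraint 2 (Z < W) on D(Z)={3,4,7} D(W)={2,3}: Z {3,4,7}->{}; W {2,3}->{}
Constraint 3 (W != V) on D(W)={} D(V)={1,4,6}: V {1,4,6}->{}
So after constraint 3: D(V)={}, size = 0

Answer: 0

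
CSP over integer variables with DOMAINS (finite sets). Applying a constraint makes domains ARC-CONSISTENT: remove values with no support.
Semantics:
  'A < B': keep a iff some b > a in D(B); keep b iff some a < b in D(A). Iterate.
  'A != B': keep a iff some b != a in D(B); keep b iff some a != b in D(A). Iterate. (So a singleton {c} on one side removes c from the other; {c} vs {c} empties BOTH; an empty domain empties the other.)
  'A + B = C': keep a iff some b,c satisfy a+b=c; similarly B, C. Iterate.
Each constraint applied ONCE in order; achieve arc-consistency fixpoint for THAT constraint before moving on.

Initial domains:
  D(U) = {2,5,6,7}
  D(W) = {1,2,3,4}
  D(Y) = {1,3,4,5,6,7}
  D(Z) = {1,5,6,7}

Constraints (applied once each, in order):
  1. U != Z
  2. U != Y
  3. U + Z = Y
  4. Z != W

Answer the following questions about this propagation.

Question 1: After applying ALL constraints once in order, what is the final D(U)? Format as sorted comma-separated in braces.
Constraint 1 (U != Z) on D(U)={2,5,6,7} D(Z)={1,5,6,7}: no change
Constraint 2 (U != Y) on D(U)={2,5,6,7} D(Y)={1,3,4,5,6,7}: no change
Constraint 3 (U + Z = Y) on D(U)={2,5,6,7} D(Z)={1,5,6,7} D(Y)={1,3,4,5,6,7}: U {2,5,6,7}->{2,5,6}; Z {1,5,6,7}->{1,5}; Y {1,3,4,5,6,7}->{3,6,7}
Constraint 4 (Z != W) on D(Z)={1,5} D(W)={1,2,3,4}: no change
So after all 4 constraints: D(U) = {2,5,6}

Answer: {2,5,6}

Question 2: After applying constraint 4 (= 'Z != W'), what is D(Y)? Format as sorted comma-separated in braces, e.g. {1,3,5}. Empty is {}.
Answer: {3,6,7}

Derivation:
Constraint 1 (U != Z) on D(U)={2,5,6,7} D(Z)={1,5,6,7}: no change
Constraint 2 (U != Y) on D(U)={2,5,6,7} D(Y)={1,3,4,5,6,7}: no change
Constraint 3 (U + Z = Y) on D(U)={2,5,6,7} D(Z)={1,5,6,7} D(Y)={1,3,4,5,6,7}: U {2,5,6,7}->{2,5,6}; Z {1,5,6,7}->{1,5}; Y {1,3,4,5,6,7}->{3,6,7}
Constraint 4 (Z != W) on D(Z)={1,5} D(W)={1,2,3,4}: no change
So after constraint 4: D(Y) = {3,6,7}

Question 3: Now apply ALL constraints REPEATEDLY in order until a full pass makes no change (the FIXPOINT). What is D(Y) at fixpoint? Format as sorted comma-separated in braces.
Answer: {3,6,7}

Derivation:
pass 0 (initial): D(Y)={1,3,4,5,6,7}
pass 1: U {2,5,6,7}->{2,5,6}; Y {1,3,4,5,6,7}->{3,6,7}; Z {1,5,6,7}->{1,5}
pass 2: no change
Fixpoint after 2 passes: D(Y) = {3,6,7}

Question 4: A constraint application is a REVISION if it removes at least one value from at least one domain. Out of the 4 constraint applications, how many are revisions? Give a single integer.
Answer: 1

Derivation:
Constraint 1 (U != Z) on D(U)={2,5,6,7} D(Z)={1,5,6,7}: no change => not a revision
Constraint 2 (U != Y) on D(U)={2,5,6,7} D(Y)={1,3,4,5,6,7}: no change => not a revision
Constraint 3 (U + Z = Y) on D(U)={2,5,6,7} D(Z)={1,5,6,7} D(Y)={1,3,4,5,6,7}: U {2,5,6,7}->{2,5,6}; Z {1,5,6,7}->{1,5}; Y {1,3,4,5,6,7}->{3,6,7} => REVISION
Constraint 4 (Z != W) on D(Z)={1,5} D(W)={1,2,3,4}: no change => not a revision
Total revisions = 1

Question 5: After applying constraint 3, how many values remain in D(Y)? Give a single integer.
Answer: 3

Derivation:
Constraint 1 (U != Z) on D(U)={2,5,6,7} D(Z)={1,5,6,7}: no change
Constraint 2 (U != Y) on D(U)={2,5,6,7} D(Y)={1,3,4,5,6,7}: no change
Constraint 3 (U + Z = Y) on D(U)={2,5,6,7} D(Z)={1,5,6,7} D(Y)={1,3,4,5,6,7}: U {2,5,6,7}->{2,5,6}; Z {1,5,6,7}->{1,5}; Y {1,3,4,5,6,7}->{3,6,7}
So after constraint 3: D(Y)={3,6,7}, size = 3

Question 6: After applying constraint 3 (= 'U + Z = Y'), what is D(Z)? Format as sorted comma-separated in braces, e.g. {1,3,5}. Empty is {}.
Answer: {1,5}

Derivation:
Constraint 1 (U != Z) on D(U)={2,5,6,7} D(Z)={1,5,6,7}: no change
Constraint 2 (U != Y) on D(U)={2,5,6,7} D(Y)={1,3,4,5,6,7}: no change
Constraint 3 (U + Z = Y) on D(U)={2,5,6,7} D(Z)={1,5,6,7} D(Y)={1,3,4,5,6,7}: U {2,5,6,7}->{2,5,6}; Z {1,5,6,7}->{1,5}; Y {1,3,4,5,6,7}->{3,6,7}
So after constraint 3: D(Z) = {1,5}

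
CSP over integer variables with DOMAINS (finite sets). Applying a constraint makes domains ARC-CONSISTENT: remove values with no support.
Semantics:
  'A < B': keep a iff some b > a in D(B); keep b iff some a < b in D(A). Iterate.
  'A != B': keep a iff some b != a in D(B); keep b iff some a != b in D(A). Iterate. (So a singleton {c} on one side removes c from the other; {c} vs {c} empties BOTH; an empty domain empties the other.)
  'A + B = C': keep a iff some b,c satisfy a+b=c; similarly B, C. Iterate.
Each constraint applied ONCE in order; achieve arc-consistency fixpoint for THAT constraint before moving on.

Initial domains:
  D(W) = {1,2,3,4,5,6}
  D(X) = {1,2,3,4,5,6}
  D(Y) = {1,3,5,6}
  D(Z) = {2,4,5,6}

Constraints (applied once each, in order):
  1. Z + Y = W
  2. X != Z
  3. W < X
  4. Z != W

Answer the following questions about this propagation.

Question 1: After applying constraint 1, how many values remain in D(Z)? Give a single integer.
Answer: 3

Derivation:
Constraint 1 (Z + Y = W) on D(Z)={2,4,5,6} D(Y)={1,3,5,6} D(W)={1,2,3,4,5,6}: Z {2,4,5,6}->{2,4,5}; Y {1,3,5,6}->{1,3}; W {1,2,3,4,5,6}->{3,5,6}
So after constraint 1: D(Z)={2,4,5}, size = 3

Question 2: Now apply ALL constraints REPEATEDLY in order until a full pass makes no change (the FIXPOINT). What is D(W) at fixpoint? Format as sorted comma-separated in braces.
pass 0 (initial): D(W)={1,2,3,4,5,6}
pass 1: W {1,2,3,4,5,6}->{3,5}; X {1,2,3,4,5,6}->{4,5,6}; Y {1,3,5,6}->{1,3}; Z {2,4,5,6}->{2,4,5}
pass 2: Z {2,4,5}->{2,4}
pass 3: no change
Fixpoint after 3 passes: D(W) = {3,5}

Answer: {3,5}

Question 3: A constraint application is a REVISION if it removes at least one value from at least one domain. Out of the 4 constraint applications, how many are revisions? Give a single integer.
Constraint 1 (Z + Y = W) on D(Z)={2,4,5,6} D(Y)={1,3,5,6} D(W)={1,2,3,4,5,6}: Z {2,4,5,6}->{2,4,5}; Y {1,3,5,6}->{1,3}; W {1,2,3,4,5,6}->{3,5,6} => REVISION
Constraint 2 (X != Z) on D(X)={1,2,3,4,5,6} D(Z)={2,4,5}: no change => not a revision
Constraint 3 (W < X) on D(W)={3,5,6} D(X)={1,2,3,4,5,6}: W {3,5,6}->{3,5}; X {1,2,3,4,5,6}->{4,5,6} => REVISION
Constraint 4 (Z != W) on D(Z)={2,4,5} D(W)={3,5}: no change => not a revision
Total revisions = 2

Answer: 2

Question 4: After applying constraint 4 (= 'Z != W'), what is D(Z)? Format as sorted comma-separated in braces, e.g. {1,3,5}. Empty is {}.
Constraint 1 (Z + Y = W) on D(Z)={2,4,5,6} D(Y)={1,3,5,6} D(W)={1,2,3,4,5,6}: Z {2,4,5,6}->{2,4,5}; Y {1,3,5,6}->{1,3}; W {1,2,3,4,5,6}->{3,5,6}
Constraint 2 (X != Z) on D(X)={1,2,3,4,5,6} D(Z)={2,4,5}: no change
Constraint 3 (W < X) on D(W)={3,5,6} D(X)={1,2,3,4,5,6}: W {3,5,6}->{3,5}; X {1,2,3,4,5,6}->{4,5,6}
Constraint 4 (Z != W) on D(Z)={2,4,5} D(W)={3,5}: no change
So after constraint 4: D(Z) = {2,4,5}

Answer: {2,4,5}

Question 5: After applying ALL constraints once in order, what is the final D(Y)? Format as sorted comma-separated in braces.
Constraint 1 (Z + Y = W) on D(Z)={2,4,5,6} D(Y)={1,3,5,6} D(W)={1,2,3,4,5,6}: Z {2,4,5,6}->{2,4,5}; Y {1,3,5,6}->{1,3}; W {1,2,3,4,5,6}->{3,5,6}
Constraint 2 (X != Z) on D(X)={1,2,3,4,5,6} D(Z)={2,4,5}: no change
Constraint 3 (W < X) on D(W)={3,5,6} D(X)={1,2,3,4,5,6}: W {3,5,6}->{3,5}; X {1,2,3,4,5,6}->{4,5,6}
Constraint 4 (Z != W) on D(Z)={2,4,5} D(W)={3,5}: no change
So after all 4 constraints: D(Y) = {1,3}

Answer: {1,3}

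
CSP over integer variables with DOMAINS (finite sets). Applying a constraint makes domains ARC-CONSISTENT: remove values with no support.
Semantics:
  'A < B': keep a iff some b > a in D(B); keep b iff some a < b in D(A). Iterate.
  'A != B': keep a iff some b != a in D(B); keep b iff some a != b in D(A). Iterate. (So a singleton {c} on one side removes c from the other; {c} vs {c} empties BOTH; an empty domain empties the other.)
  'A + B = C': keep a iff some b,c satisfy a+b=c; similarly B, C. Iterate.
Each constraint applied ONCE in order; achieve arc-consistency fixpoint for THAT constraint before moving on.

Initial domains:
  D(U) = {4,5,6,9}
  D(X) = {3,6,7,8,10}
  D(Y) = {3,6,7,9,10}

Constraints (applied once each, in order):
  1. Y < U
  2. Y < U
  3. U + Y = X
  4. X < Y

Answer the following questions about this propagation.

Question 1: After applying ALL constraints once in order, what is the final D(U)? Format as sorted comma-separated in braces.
Constraint 1 (Y < U) on D(Y)={3,6,7,9,10} D(U)={4,5,6,9}: Y {3,6,7,9,10}->{3,6,7}
Constraint 2 (Y < U) on D(Y)={3,6,7} D(U)={4,5,6,9}: no change
Constraint 3 (U + Y = X) on D(U)={4,5,6,9} D(Y)={3,6,7} D(X)={3,6,7,8,10}: U {4,5,6,9}->{4,5}; Y {3,6,7}->{3,6}; X {3,6,7,8,10}->{7,8,10}
Constraint 4 (X < Y) on D(X)={7,8,10} D(Y)={3,6}: X {7,8,10}->{}; Y {3,6}->{}
So after all 4 constraints: D(U) = {4,5}

Answer: {4,5}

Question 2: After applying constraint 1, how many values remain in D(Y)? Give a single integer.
Answer: 3

Derivation:
Constraint 1 (Y < U) on D(Y)={3,6,7,9,10} D(U)={4,5,6,9}: Y {3,6,7,9,10}->{3,6,7}
So after constraint 1: D(Y)={3,6,7}, size = 3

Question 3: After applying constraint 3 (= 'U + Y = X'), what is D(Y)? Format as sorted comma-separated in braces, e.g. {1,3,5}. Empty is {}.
Answer: {3,6}

Derivation:
Constraint 1 (Y < U) on D(Y)={3,6,7,9,10} D(U)={4,5,6,9}: Y {3,6,7,9,10}->{3,6,7}
Constraint 2 (Y < U) on D(Y)={3,6,7} D(U)={4,5,6,9}: no change
Constraint 3 (U + Y = X) on D(U)={4,5,6,9} D(Y)={3,6,7} D(X)={3,6,7,8,10}: U {4,5,6,9}->{4,5}; Y {3,6,7}->{3,6}; X {3,6,7,8,10}->{7,8,10}
So after constraint 3: D(Y) = {3,6}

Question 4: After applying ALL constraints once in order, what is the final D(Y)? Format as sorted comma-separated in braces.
Answer: {}

Derivation:
Constraint 1 (Y < U) on D(Y)={3,6,7,9,10} D(U)={4,5,6,9}: Y {3,6,7,9,10}->{3,6,7}
Constraint 2 (Y < U) on D(Y)={3,6,7} D(U)={4,5,6,9}: no change
Constraint 3 (U + Y = X) on D(U)={4,5,6,9} D(Y)={3,6,7} D(X)={3,6,7,8,10}: U {4,5,6,9}->{4,5}; Y {3,6,7}->{3,6}; X {3,6,7,8,10}->{7,8,10}
Constraint 4 (X < Y) on D(X)={7,8,10} D(Y)={3,6}: X {7,8,10}->{}; Y {3,6}->{}
So after all 4 constraints: D(Y) = {}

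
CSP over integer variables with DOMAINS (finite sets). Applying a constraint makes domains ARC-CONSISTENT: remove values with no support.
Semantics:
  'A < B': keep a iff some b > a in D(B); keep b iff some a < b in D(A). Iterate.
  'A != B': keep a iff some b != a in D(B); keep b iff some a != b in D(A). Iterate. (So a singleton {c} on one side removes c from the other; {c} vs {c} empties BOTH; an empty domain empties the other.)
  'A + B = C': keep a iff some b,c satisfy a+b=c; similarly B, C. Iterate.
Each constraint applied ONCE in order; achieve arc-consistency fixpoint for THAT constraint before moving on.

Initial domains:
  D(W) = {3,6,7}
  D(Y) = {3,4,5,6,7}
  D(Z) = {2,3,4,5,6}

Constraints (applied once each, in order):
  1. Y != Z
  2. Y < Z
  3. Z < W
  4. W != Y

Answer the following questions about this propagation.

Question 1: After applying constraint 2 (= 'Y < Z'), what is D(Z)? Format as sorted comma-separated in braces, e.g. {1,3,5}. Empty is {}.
Answer: {4,5,6}

Derivation:
Constraint 1 (Y != Z) on D(Y)={3,4,5,6,7} D(Z)={2,3,4,5,6}: no change
Constraint 2 (Y < Z) on D(Y)={3,4,5,6,7} D(Z)={2,3,4,5,6}: Y {3,4,5,6,7}->{3,4,5}; Z {2,3,4,5,6}->{4,5,6}
So after constraint 2: D(Z) = {4,5,6}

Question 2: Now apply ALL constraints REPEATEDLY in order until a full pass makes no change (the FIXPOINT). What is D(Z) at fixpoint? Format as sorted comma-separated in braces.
Answer: {4,5,6}

Derivation:
pass 0 (initial): D(Z)={2,3,4,5,6}
pass 1: W {3,6,7}->{6,7}; Y {3,4,5,6,7}->{3,4,5}; Z {2,3,4,5,6}->{4,5,6}
pass 2: no change
Fixpoint after 2 passes: D(Z) = {4,5,6}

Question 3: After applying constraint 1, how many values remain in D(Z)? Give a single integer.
Constraint 1 (Y != Z) on D(Y)={3,4,5,6,7} D(Z)={2,3,4,5,6}: no change
So after constraint 1: D(Z)={2,3,4,5,6}, size = 5

Answer: 5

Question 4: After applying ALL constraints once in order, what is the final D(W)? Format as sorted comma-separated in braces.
Constraint 1 (Y != Z) on D(Y)={3,4,5,6,7} D(Z)={2,3,4,5,6}: no change
Constraint 2 (Y < Z) on D(Y)={3,4,5,6,7} D(Z)={2,3,4,5,6}: Y {3,4,5,6,7}->{3,4,5}; Z {2,3,4,5,6}->{4,5,6}
Constraint 3 (Z < W) on D(Z)={4,5,6} D(W)={3,6,7}: W {3,6,7}->{6,7}
Constraint 4 (W != Y) on D(W)={6,7} D(Y)={3,4,5}: no change
So after all 4 constraints: D(W) = {6,7}

Answer: {6,7}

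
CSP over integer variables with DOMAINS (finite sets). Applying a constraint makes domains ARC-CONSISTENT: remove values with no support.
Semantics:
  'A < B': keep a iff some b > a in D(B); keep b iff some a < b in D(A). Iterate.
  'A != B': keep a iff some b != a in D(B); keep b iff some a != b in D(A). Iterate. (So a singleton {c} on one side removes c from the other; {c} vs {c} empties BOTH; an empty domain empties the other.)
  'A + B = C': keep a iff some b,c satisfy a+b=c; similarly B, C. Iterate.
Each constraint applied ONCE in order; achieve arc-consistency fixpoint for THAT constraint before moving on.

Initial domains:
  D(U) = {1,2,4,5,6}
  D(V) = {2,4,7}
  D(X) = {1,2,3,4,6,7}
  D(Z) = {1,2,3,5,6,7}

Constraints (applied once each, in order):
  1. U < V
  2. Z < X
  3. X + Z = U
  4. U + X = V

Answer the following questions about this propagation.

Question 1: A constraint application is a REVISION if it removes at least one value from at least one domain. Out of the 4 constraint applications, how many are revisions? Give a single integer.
Constraint 1 (U < V) on D(U)={1,2,4,5,6} D(V)={2,4,7}: no change => not a revision
Constraint 2 (Z < X) on D(Z)={1,2,3,5,6,7} D(X)={1,2,3,4,6,7}: Z {1,2,3,5,6,7}->{1,2,3,5,6}; X {1,2,3,4,6,7}->{2,3,4,6,7} => REVISION
Constraint 3 (X + Z = U) on D(X)={2,3,4,6,7} D(Z)={1,2,3,5,6} D(U)={1,2,4,5,6}: X {2,3,4,6,7}->{2,3,4}; Z {1,2,3,5,6}->{1,2,3}; U {1,2,4,5,6}->{4,5,6} => REVISION
Constraint 4 (U + X = V) on D(U)={4,5,6} D(X)={2,3,4} D(V)={2,4,7}: U {4,5,6}->{4,5}; X {2,3,4}->{2,3}; V {2,4,7}->{7} => REVISION
Total revisions = 3

Answer: 3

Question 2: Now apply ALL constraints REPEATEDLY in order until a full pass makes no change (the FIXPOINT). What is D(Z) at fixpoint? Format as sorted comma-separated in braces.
Answer: {1,2}

Derivation:
pass 0 (initial): D(Z)={1,2,3,5,6,7}
pass 1: U {1,2,4,5,6}->{4,5}; V {2,4,7}->{7}; X {1,2,3,4,6,7}->{2,3}; Z {1,2,3,5,6,7}->{1,2,3}
pass 2: Z {1,2,3}->{1,2}
pass 3: no change
Fixpoint after 3 passes: D(Z) = {1,2}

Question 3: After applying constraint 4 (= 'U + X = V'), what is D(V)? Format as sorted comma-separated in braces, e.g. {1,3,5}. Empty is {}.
Constraint 1 (U < V) on D(U)={1,2,4,5,6} D(V)={2,4,7}: no change
Constraint 2 (Z < X) on D(Z)={1,2,3,5,6,7} D(X)={1,2,3,4,6,7}: Z {1,2,3,5,6,7}->{1,2,3,5,6}; X {1,2,3,4,6,7}->{2,3,4,6,7}
Constraint 3 (X + Z = U) on D(X)={2,3,4,6,7} D(Z)={1,2,3,5,6} D(U)={1,2,4,5,6}: X {2,3,4,6,7}->{2,3,4}; Z {1,2,3,5,6}->{1,2,3}; U {1,2,4,5,6}->{4,5,6}
Constraint 4 (U + X = V) on D(U)={4,5,6} D(X)={2,3,4} D(V)={2,4,7}: U {4,5,6}->{4,5}; X {2,3,4}->{2,3}; V {2,4,7}->{7}
So after constraint 4: D(V) = {7}

Answer: {7}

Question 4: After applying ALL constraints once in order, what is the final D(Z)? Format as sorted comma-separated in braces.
Constraint 1 (U < V) on D(U)={1,2,4,5,6} D(V)={2,4,7}: no change
Constraint 2 (Z < X) on D(Z)={1,2,3,5,6,7} D(X)={1,2,3,4,6,7}: Z {1,2,3,5,6,7}->{1,2,3,5,6}; X {1,2,3,4,6,7}->{2,3,4,6,7}
Constraint 3 (X + Z = U) on D(X)={2,3,4,6,7} D(Z)={1,2,3,5,6} D(U)={1,2,4,5,6}: X {2,3,4,6,7}->{2,3,4}; Z {1,2,3,5,6}->{1,2,3}; U {1,2,4,5,6}->{4,5,6}
Constraint 4 (U + X = V) on D(U)={4,5,6} D(X)={2,3,4} D(V)={2,4,7}: U {4,5,6}->{4,5}; X {2,3,4}->{2,3}; V {2,4,7}->{7}
So after all 4 constraints: D(Z) = {1,2,3}

Answer: {1,2,3}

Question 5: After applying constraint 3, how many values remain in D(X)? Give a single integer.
Answer: 3

Derivation:
Constraint 1 (U < V) on D(U)={1,2,4,5,6} D(V)={2,4,7}: no change
Constraint 2 (Z < X) on D(Z)={1,2,3,5,6,7} D(X)={1,2,3,4,6,7}: Z {1,2,3,5,6,7}->{1,2,3,5,6}; X {1,2,3,4,6,7}->{2,3,4,6,7}
Constraint 3 (X + Z = U) on D(X)={2,3,4,6,7} D(Z)={1,2,3,5,6} D(U)={1,2,4,5,6}: X {2,3,4,6,7}->{2,3,4}; Z {1,2,3,5,6}->{1,2,3}; U {1,2,4,5,6}->{4,5,6}
So after constraint 3: D(X)={2,3,4}, size = 3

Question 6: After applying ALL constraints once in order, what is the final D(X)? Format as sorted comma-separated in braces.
Constraint 1 (U < V) on D(U)={1,2,4,5,6} D(V)={2,4,7}: no change
Constraint 2 (Z < X) on D(Z)={1,2,3,5,6,7} D(X)={1,2,3,4,6,7}: Z {1,2,3,5,6,7}->{1,2,3,5,6}; X {1,2,3,4,6,7}->{2,3,4,6,7}
Constraint 3 (X + Z = U) on D(X)={2,3,4,6,7} D(Z)={1,2,3,5,6} D(U)={1,2,4,5,6}: X {2,3,4,6,7}->{2,3,4}; Z {1,2,3,5,6}->{1,2,3}; U {1,2,4,5,6}->{4,5,6}
Constraint 4 (U + X = V) on D(U)={4,5,6} D(X)={2,3,4} D(V)={2,4,7}: U {4,5,6}->{4,5}; X {2,3,4}->{2,3}; V {2,4,7}->{7}
So after all 4 constraints: D(X) = {2,3}

Answer: {2,3}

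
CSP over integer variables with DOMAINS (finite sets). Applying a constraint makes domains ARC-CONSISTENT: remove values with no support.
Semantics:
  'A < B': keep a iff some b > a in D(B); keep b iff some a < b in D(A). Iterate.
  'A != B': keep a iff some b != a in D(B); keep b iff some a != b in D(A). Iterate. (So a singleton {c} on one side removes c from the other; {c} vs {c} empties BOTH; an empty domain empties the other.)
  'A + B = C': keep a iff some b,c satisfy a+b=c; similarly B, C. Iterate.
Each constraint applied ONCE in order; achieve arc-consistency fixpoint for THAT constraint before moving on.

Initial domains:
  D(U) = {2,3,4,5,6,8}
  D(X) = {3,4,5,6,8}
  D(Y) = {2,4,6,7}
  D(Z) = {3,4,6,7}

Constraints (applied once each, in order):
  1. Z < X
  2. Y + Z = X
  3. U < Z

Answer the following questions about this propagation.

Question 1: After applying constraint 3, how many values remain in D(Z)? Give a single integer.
Constraint 1 (Z < X) on D(Z)={3,4,6,7} D(X)={3,4,5,6,8}: X {3,4,5,6,8}->{4,5,6,8}
Constraint 2 (Y + Z = X) on D(Y)={2,4,6,7} D(Z)={3,4,6,7} D(X)={4,5,6,8}: Y {2,4,6,7}->{2,4}; Z {3,4,6,7}->{3,4,6}; X {4,5,6,8}->{5,6,8}
Constraint 3 (U < Z) on D(U)={2,3,4,5,6,8} D(Z)={3,4,6}: U {2,3,4,5,6,8}->{2,3,4,5}
So after constraint 3: D(Z)={3,4,6}, size = 3

Answer: 3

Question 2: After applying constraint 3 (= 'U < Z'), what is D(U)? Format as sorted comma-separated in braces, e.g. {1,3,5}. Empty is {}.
Constraint 1 (Z < X) on D(Z)={3,4,6,7} D(X)={3,4,5,6,8}: X {3,4,5,6,8}->{4,5,6,8}
Constraint 2 (Y + Z = X) on D(Y)={2,4,6,7} D(Z)={3,4,6,7} D(X)={4,5,6,8}: Y {2,4,6,7}->{2,4}; Z {3,4,6,7}->{3,4,6}; X {4,5,6,8}->{5,6,8}
Constraint 3 (U < Z) on D(U)={2,3,4,5,6,8} D(Z)={3,4,6}: U {2,3,4,5,6,8}->{2,3,4,5}
So after constraint 3: D(U) = {2,3,4,5}

Answer: {2,3,4,5}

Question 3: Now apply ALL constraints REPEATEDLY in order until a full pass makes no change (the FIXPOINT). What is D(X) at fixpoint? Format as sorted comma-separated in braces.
Answer: {5,6,8}

Derivation:
pass 0 (initial): D(X)={3,4,5,6,8}
pass 1: U {2,3,4,5,6,8}->{2,3,4,5}; X {3,4,5,6,8}->{5,6,8}; Y {2,4,6,7}->{2,4}; Z {3,4,6,7}->{3,4,6}
pass 2: no change
Fixpoint after 2 passes: D(X) = {5,6,8}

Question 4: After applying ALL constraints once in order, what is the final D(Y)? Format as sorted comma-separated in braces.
Constraint 1 (Z < X) on D(Z)={3,4,6,7} D(X)={3,4,5,6,8}: X {3,4,5,6,8}->{4,5,6,8}
Constraint 2 (Y + Z = X) on D(Y)={2,4,6,7} D(Z)={3,4,6,7} D(X)={4,5,6,8}: Y {2,4,6,7}->{2,4}; Z {3,4,6,7}->{3,4,6}; X {4,5,6,8}->{5,6,8}
Constraint 3 (U < Z) on D(U)={2,3,4,5,6,8} D(Z)={3,4,6}: U {2,3,4,5,6,8}->{2,3,4,5}
So after all 3 constraints: D(Y) = {2,4}

Answer: {2,4}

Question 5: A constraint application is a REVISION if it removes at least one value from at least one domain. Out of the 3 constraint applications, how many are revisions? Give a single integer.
Answer: 3

Derivation:
Constraint 1 (Z < X) on D(Z)={3,4,6,7} D(X)={3,4,5,6,8}: X {3,4,5,6,8}->{4,5,6,8} => REVISION
Constraint 2 (Y + Z = X) on D(Y)={2,4,6,7} D(Z)={3,4,6,7} D(X)={4,5,6,8}: Y {2,4,6,7}->{2,4}; Z {3,4,6,7}->{3,4,6}; X {4,5,6,8}->{5,6,8} => REVISION
Constraint 3 (U < Z) on D(U)={2,3,4,5,6,8} D(Z)={3,4,6}: U {2,3,4,5,6,8}->{2,3,4,5} => REVISION
Total revisions = 3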